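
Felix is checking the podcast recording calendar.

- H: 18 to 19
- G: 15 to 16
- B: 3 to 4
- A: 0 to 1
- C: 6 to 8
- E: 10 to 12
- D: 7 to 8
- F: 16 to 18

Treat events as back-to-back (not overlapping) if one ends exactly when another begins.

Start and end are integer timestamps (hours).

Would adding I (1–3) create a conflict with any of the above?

No — it doesn't clash with anything

A: ends 1 at or before I starts 1 → clear.
B: starts 3 at or after I ends 3 → clear.
C: starts 6 at or after I ends 3 → clear.
D: starts 7 at or after I ends 3 → clear.
E: starts 10 at or after I ends 3 → clear.
G: starts 15 at or after I ends 3 → clear.
F: starts 16 at or after I ends 3 → clear.
H: starts 18 at or after I ends 3 → clear.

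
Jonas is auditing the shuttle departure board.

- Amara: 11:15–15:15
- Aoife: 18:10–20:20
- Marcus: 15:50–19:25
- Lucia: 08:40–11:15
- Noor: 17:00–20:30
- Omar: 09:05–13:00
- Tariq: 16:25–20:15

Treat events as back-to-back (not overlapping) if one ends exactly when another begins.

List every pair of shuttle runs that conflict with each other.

Amara & Omar, Aoife & Marcus, Aoife & Noor, Aoife & Tariq, Lucia & Omar, Marcus & Noor, Marcus & Tariq, Noor & Tariq

Sorted by start: Lucia, Omar, Amara, Marcus, Tariq, Noor, Aoife.
Omar starts before Lucia ends → Lucia and Omar overlap.
Amara starts exactly when Lucia ends (back-to-back, no overlap), so nothing later overlaps Lucia either.
Amara starts before Omar ends → Omar and Amara overlap.
Marcus starts after Omar ends, so nothing later overlaps Omar either.
Marcus starts after Amara ends, so nothing later overlaps Amara either.
Tariq starts before Marcus ends → Marcus and Tariq overlap.
Noor starts before Marcus ends → Marcus and Noor overlap.
Aoife starts before Marcus ends → Marcus and Aoife overlap.
Noor starts before Tariq ends → Tariq and Noor overlap.
Aoife starts before Tariq ends → Tariq and Aoife overlap.
Aoife starts before Noor ends → Noor and Aoife overlap.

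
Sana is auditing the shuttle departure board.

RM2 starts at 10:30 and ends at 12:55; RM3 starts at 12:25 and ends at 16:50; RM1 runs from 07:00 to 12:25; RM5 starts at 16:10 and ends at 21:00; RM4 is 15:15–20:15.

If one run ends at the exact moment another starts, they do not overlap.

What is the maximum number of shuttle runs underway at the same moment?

Sort all start/end points and keep a running count:
07:00 start RM1 → 1
10:30 start RM2 → 2
12:25 end RM1 → 1
12:25 start RM3 → 2
12:55 end RM2 → 1
15:15 start RM4 → 2
16:10 start RM5 → 3
16:50 end RM3 → 2
20:15 end RM4 → 1
21:00 end RM5 → 0
Peak is 3, at 16:10 (RM3, RM4, RM5).

3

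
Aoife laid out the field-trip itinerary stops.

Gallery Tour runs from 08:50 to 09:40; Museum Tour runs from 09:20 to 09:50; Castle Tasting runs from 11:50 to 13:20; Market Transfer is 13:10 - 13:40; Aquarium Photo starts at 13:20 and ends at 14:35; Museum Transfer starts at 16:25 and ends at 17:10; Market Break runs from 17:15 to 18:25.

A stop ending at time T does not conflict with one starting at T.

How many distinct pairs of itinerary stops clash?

3

Sorted by start: Gallery Tour, Museum Tour, Castle Tasting, Market Transfer, Aquarium Photo, Museum Transfer, Market Break.
Museum Tour starts before Gallery Tour ends → Gallery Tour and Museum Tour overlap.
Castle Tasting starts after Gallery Tour ends, so Gallery Tour has no further overlaps.
Castle Tasting starts after Museum Tour ends, so Museum Tour has no further overlaps.
Market Transfer starts before Castle Tasting ends → Castle Tasting and Market Transfer overlap.
Aquarium Photo starts exactly when Castle Tasting ends (back-to-back, no overlap), so Castle Tasting has no further overlaps.
Aquarium Photo starts before Market Transfer ends → Market Transfer and Aquarium Photo overlap.
Museum Transfer starts after Market Transfer ends, so Market Transfer has no further overlaps.
Museum Transfer starts after Aquarium Photo ends, so Aquarium Photo has no further overlaps.
Market Break starts after Museum Transfer ends.
Overlapping pairs: Aquarium Photo & Market Transfer, Castle Tasting & Market Transfer, Gallery Tour & Museum Tour — 3 in total.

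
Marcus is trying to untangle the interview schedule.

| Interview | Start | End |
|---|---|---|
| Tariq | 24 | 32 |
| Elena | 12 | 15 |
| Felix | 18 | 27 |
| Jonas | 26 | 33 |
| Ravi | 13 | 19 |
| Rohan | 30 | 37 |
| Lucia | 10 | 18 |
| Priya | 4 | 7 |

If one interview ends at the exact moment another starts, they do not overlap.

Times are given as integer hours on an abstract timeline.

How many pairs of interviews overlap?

9

Sorted by start: Priya, Lucia, Elena, Ravi, Felix, Tariq, Jonas, Rohan.
Lucia starts after Priya ends, so Priya has no further overlaps.
Elena starts before Lucia ends → Lucia and Elena overlap.
Ravi starts before Lucia ends → Lucia and Ravi overlap.
Felix starts exactly when Lucia ends (back-to-back, no overlap), so Lucia has no further overlaps.
Ravi starts before Elena ends → Elena and Ravi overlap.
Felix starts after Elena ends, so Elena has no further overlaps.
Felix starts before Ravi ends → Ravi and Felix overlap.
Tariq starts after Ravi ends, so Ravi has no further overlaps.
Tariq starts before Felix ends → Felix and Tariq overlap.
Jonas starts before Felix ends → Felix and Jonas overlap.
Rohan starts after Felix ends.
Jonas starts before Tariq ends → Tariq and Jonas overlap.
Rohan starts before Tariq ends → Tariq and Rohan overlap.
Rohan starts before Jonas ends → Jonas and Rohan overlap.
Overlapping pairs: Elena & Lucia, Elena & Ravi, Felix & Jonas, Felix & Ravi, Felix & Tariq, Jonas & Rohan, Jonas & Tariq, Lucia & Ravi, Rohan & Tariq — 9 in total.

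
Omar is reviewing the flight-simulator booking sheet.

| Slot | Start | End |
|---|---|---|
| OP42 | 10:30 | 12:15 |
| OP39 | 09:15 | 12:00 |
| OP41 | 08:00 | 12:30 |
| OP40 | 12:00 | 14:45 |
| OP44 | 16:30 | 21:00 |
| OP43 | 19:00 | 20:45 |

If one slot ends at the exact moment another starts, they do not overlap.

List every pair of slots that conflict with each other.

Sorted by start: OP41, OP39, OP42, OP40, OP44, OP43.
OP39 starts before OP41 ends → OP41 and OP39 overlap.
OP42 starts before OP41 ends → OP41 and OP42 overlap.
OP40 starts before OP41 ends → OP41 and OP40 overlap.
OP44 starts after OP41 ends, so OP41 has no further overlaps.
OP42 starts before OP39 ends → OP39 and OP42 overlap.
OP40 starts exactly when OP39 ends (back-to-back, no overlap), so OP39 has no further overlaps.
OP40 starts before OP42 ends → OP42 and OP40 overlap.
OP44 starts after OP42 ends, so OP42 has no further overlaps.
OP44 starts after OP40 ends, so OP40 has no further overlaps.
OP43 starts before OP44 ends → OP44 and OP43 overlap.

OP39 & OP41, OP39 & OP42, OP40 & OP41, OP40 & OP42, OP41 & OP42, OP43 & OP44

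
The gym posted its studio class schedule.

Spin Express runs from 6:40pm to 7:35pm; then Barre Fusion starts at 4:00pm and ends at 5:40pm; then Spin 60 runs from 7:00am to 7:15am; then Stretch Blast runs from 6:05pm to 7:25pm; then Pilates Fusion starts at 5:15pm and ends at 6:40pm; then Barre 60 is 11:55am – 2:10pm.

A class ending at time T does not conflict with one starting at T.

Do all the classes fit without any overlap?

Sorted by start: Spin 60, Barre 60, Barre Fusion, Pilates Fusion, Stretch Blast, Spin Express.
Barre 60 starts after Spin 60 ends, so Spin 60 has no further overlaps.
Barre Fusion starts after Barre 60 ends, so Barre 60 has no further overlaps.
Pilates Fusion starts before Barre Fusion ends → Barre Fusion and Pilates Fusion overlap.
That's a conflict, so the schedule is not conflict-free.

No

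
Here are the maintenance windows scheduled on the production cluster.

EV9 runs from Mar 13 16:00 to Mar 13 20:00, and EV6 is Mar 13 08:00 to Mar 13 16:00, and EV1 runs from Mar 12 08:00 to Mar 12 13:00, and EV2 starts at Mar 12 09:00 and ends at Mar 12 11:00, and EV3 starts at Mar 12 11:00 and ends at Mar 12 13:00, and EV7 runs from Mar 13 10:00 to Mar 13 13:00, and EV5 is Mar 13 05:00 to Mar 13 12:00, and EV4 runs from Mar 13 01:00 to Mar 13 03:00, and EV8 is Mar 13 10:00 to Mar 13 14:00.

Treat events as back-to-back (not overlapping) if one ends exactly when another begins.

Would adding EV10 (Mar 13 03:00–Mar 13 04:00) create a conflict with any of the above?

No — it doesn't clash with anything

EV1: ends Mar 12 13:00 at or before EV10 starts Mar 13 03:00 → clear.
EV2: ends Mar 12 11:00 at or before EV10 starts Mar 13 03:00 → clear.
EV3: ends Mar 12 13:00 at or before EV10 starts Mar 13 03:00 → clear.
EV4: ends Mar 13 03:00 at or before EV10 starts Mar 13 03:00 → clear.
EV5: starts Mar 13 05:00 at or after EV10 ends Mar 13 04:00 → clear.
EV6: starts Mar 13 08:00 at or after EV10 ends Mar 13 04:00 → clear.
EV7: starts Mar 13 10:00 at or after EV10 ends Mar 13 04:00 → clear.
EV8: starts Mar 13 10:00 at or after EV10 ends Mar 13 04:00 → clear.
EV9: starts Mar 13 16:00 at or after EV10 ends Mar 13 04:00 → clear.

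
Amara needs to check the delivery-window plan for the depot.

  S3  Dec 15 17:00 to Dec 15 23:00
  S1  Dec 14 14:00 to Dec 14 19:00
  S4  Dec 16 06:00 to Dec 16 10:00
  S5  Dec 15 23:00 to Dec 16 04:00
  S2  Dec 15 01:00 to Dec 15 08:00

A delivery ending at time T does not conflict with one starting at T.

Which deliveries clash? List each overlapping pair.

no conflicts

Two intervals overlap when each starts before the other ends.
Sorted by start: S1, S2, S3, S5, S4.
S2 starts after S1 ends; S1 is clear from here.
S3 starts after S2 ends; S2 is clear from here.
S5 starts exactly when S3 ends (back-to-back, no overlap); S3 is clear from here.
S4 starts after S5 ends.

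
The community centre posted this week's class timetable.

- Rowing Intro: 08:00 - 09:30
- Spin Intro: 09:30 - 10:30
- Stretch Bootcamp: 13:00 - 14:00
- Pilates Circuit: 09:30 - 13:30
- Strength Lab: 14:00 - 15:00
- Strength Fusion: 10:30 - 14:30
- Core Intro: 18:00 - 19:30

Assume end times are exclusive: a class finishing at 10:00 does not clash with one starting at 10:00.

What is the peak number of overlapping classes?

Sort all start/end points and keep a running count:
08:00 start Rowing Intro → 1
09:30 end Rowing Intro → 0
09:30 start Pilates Circuit → 1
09:30 start Spin Intro → 2
10:30 end Spin Intro → 1
10:30 start Strength Fusion → 2
13:00 start Stretch Bootcamp → 3
13:30 end Pilates Circuit → 2
14:00 end Stretch Bootcamp → 1
14:00 start Strength Lab → 2
14:30 end Strength Fusion → 1
15:00 end Strength Lab → 0
18:00 start Core Intro → 1
19:30 end Core Intro → 0
Peak is 3, at 13:00 (Pilates Circuit, Strength Fusion, Stretch Bootcamp).

3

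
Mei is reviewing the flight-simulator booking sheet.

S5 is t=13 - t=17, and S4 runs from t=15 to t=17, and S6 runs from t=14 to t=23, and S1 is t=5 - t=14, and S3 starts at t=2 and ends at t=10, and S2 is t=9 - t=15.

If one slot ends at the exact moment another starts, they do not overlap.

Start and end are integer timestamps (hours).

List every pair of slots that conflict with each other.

Sorted by start: S3, S1, S2, S5, S6, S4.
S1 starts before S3 ends → S3 and S1 overlap.
S2 starts before S3 ends → S3 and S2 overlap.
S5 starts after S3 ends, so nothing later overlaps S3 either.
S2 starts before S1 ends → S1 and S2 overlap.
S5 starts before S1 ends → S1 and S5 overlap.
S6 starts exactly when S1 ends (back-to-back, no overlap), so nothing later overlaps S1 either.
S5 starts before S2 ends → S2 and S5 overlap.
S6 starts before S2 ends → S2 and S6 overlap.
S4 starts exactly when S2 ends (back-to-back, no overlap).
S6 starts before S5 ends → S5 and S6 overlap.
S4 starts before S5 ends → S5 and S4 overlap.
S4 starts before S6 ends → S6 and S4 overlap.

S1 & S2, S1 & S3, S1 & S5, S2 & S3, S2 & S5, S2 & S6, S4 & S5, S4 & S6, S5 & S6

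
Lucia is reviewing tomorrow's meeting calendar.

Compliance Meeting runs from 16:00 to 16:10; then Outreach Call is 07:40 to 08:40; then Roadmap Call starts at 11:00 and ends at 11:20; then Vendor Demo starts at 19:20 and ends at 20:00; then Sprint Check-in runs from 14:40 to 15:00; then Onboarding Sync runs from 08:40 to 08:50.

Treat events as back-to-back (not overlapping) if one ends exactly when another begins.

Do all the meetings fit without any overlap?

Yes

Sorted by start: Outreach Call, Onboarding Sync, Roadmap Call, Sprint Check-in, Compliance Meeting, Vendor Demo.
Onboarding Sync starts exactly when Outreach Call ends (back-to-back, no overlap) — done with Outreach Call.
Roadmap Call starts after Onboarding Sync ends — done with Onboarding Sync.
Sprint Check-in starts after Roadmap Call ends — done with Roadmap Call.
Compliance Meeting starts after Sprint Check-in ends — done with Sprint Check-in.
Vendor Demo starts after Compliance Meeting ends.
Every pair is clear; the schedule has no overlaps.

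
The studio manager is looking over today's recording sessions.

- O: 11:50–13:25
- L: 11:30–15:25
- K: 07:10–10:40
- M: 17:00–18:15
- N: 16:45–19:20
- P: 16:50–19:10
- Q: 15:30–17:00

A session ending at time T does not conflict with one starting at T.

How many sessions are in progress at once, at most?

Sort all start/end points and keep a running count:
07:10 start K → 1
10:40 end K → 0
11:30 start L → 1
11:50 start O → 2
13:25 end O → 1
15:25 end L → 0
15:30 start Q → 1
16:45 start N → 2
16:50 start P → 3
17:00 end Q → 2
17:00 start M → 3
18:15 end M → 2
19:10 end P → 1
19:20 end N → 0
Peak is 3, at 16:50 (N, P, Q).

3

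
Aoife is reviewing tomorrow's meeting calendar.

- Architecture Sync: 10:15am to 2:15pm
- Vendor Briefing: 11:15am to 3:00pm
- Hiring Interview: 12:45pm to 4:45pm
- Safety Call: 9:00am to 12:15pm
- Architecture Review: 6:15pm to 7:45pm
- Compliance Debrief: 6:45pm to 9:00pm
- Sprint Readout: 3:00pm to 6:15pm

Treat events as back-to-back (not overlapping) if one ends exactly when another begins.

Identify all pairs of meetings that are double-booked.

Sorted by start: Safety Call, Architecture Sync, Vendor Briefing, Hiring Interview, Sprint Readout, Architecture Review, Compliance Debrief.
Architecture Sync starts before Safety Call ends → Safety Call and Architecture Sync overlap.
Vendor Briefing starts before Safety Call ends → Safety Call and Vendor Briefing overlap.
Hiring Interview starts after Safety Call ends, so Safety Call has no further overlaps.
Vendor Briefing starts before Architecture Sync ends → Architecture Sync and Vendor Briefing overlap.
Hiring Interview starts before Architecture Sync ends → Architecture Sync and Hiring Interview overlap.
Sprint Readout starts after Architecture Sync ends, so Architecture Sync has no further overlaps.
Hiring Interview starts before Vendor Briefing ends → Vendor Briefing and Hiring Interview overlap.
Sprint Readout starts exactly when Vendor Briefing ends (back-to-back, no overlap), so Vendor Briefing has no further overlaps.
Sprint Readout starts before Hiring Interview ends → Hiring Interview and Sprint Readout overlap.
Architecture Review starts after Hiring Interview ends, so Hiring Interview has no further overlaps.
Architecture Review starts exactly when Sprint Readout ends (back-to-back, no overlap), so Sprint Readout has no further overlaps.
Compliance Debrief starts before Architecture Review ends → Architecture Review and Compliance Debrief overlap.

Architecture Review & Compliance Debrief, Architecture Sync & Hiring Interview, Architecture Sync & Safety Call, Architecture Sync & Vendor Briefing, Hiring Interview & Sprint Readout, Hiring Interview & Vendor Briefing, Safety Call & Vendor Briefing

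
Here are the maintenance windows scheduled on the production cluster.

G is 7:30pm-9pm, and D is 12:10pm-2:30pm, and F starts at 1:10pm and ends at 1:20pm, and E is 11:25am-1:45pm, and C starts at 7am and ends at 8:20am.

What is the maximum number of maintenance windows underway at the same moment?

3

Sweep the timeline, counting +1 at each start and −1 at each end (ends before starts at a tie):
7am start C → 1
8:20am end C → 0
11:25am start E → 1
12:10pm start D → 2
1:10pm start F → 3
1:20pm end F → 2
1:45pm end E → 1
2:30pm end D → 0
7:30pm start G → 1
9pm end G → 0
Peak is 3, at 1:10pm (D, E, F).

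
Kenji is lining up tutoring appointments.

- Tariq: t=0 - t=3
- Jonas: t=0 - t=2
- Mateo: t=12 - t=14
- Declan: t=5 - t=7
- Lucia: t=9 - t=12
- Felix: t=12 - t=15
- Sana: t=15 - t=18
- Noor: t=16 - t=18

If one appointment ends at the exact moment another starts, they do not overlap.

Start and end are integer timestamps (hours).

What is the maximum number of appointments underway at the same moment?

2

Sweep the timeline, counting +1 at each start and −1 at each end (ends before starts at a tie):
t=0 start Jonas → 1
t=0 start Tariq → 2
t=2 end Jonas → 1
t=3 end Tariq → 0
t=5 start Declan → 1
t=7 end Declan → 0
t=9 start Lucia → 1
t=12 end Lucia → 0
t=12 start Felix → 1
t=12 start Mateo → 2
t=14 end Mateo → 1
t=15 end Felix → 0
t=15 start Sana → 1
t=16 start Noor → 2
t=18 end Noor → 1
t=18 end Sana → 0
Peak is 2, at t=0 (Jonas, Tariq).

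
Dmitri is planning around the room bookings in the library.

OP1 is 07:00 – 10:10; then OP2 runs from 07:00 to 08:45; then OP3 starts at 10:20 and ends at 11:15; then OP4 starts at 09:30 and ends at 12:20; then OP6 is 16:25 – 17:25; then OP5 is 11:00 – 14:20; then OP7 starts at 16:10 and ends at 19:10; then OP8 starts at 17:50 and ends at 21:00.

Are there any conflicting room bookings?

Yes

Sorted by start: OP1, OP2, OP4, OP3, OP5, OP7, OP6, OP8.
OP2 starts before OP1 ends → OP1 and OP2 overlap.
That's a conflict, so the schedule is not conflict-free.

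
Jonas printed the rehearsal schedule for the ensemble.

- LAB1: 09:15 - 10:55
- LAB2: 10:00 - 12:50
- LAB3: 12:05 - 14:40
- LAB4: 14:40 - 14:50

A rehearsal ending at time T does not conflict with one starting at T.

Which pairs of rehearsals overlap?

LAB1 & LAB2, LAB2 & LAB3

Check each pair: they overlap iff neither finishes before the other starts.
Sorted by start: LAB1, LAB2, LAB3, LAB4.
LAB2 starts before LAB1 ends → LAB1 and LAB2 overlap.
LAB3 starts after LAB1 ends, so nothing later overlaps LAB1 either.
LAB3 starts before LAB2 ends → LAB2 and LAB3 overlap.
LAB4 starts after LAB2 ends.
LAB4 starts exactly when LAB3 ends (back-to-back, no overlap).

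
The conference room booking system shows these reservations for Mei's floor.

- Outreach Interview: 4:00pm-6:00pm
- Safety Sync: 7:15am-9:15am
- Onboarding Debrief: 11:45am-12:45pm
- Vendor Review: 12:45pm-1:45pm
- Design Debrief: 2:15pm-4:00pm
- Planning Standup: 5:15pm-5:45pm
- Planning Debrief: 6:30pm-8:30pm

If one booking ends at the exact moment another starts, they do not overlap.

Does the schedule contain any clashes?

Sorted by start: Safety Sync, Onboarding Debrief, Vendor Review, Design Debrief, Outreach Interview, Planning Standup, Planning Debrief.
Onboarding Debrief starts after Safety Sync ends — done with Safety Sync.
Vendor Review starts exactly when Onboarding Debrief ends (back-to-back, no overlap) — done with Onboarding Debrief.
Design Debrief starts after Vendor Review ends — done with Vendor Review.
Outreach Interview starts exactly when Design Debrief ends (back-to-back, no overlap) — done with Design Debrief.
Planning Standup starts before Outreach Interview ends → Outreach Interview and Planning Standup overlap.
That's a conflict, so the schedule is not conflict-free.

Yes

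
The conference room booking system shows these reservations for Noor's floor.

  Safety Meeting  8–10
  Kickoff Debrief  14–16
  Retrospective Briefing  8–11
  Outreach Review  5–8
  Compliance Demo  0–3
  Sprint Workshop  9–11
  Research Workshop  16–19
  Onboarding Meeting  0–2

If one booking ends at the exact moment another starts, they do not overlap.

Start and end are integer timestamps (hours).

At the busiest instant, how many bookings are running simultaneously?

Sweep the timeline, counting +1 at each start and −1 at each end (ends before starts at a tie):
0 start Compliance Demo → 1
0 start Onboarding Meeting → 2
2 end Onboarding Meeting → 1
3 end Compliance Demo → 0
5 start Outreach Review → 1
8 end Outreach Review → 0
8 start Retrospective Briefing → 1
8 start Safety Meeting → 2
9 start Sprint Workshop → 3
10 end Safety Meeting → 2
11 end Retrospective Briefing → 1
11 end Sprint Workshop → 0
14 start Kickoff Debrief → 1
16 end Kickoff Debrief → 0
16 start Research Workshop → 1
19 end Research Workshop → 0
Peak is 3, at 9 (Retrospective Briefing, Safety Meeting, Sprint Workshop).

3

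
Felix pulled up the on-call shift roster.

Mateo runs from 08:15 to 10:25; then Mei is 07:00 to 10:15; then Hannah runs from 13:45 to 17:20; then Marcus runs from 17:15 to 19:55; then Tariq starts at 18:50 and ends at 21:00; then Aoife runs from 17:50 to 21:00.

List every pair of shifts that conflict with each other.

Sorted by start: Mei, Mateo, Hannah, Marcus, Aoife, Tariq.
Mateo starts before Mei ends → Mei and Mateo overlap.
Hannah starts after Mei ends, so Mei has no further overlaps.
Hannah starts after Mateo ends, so Mateo has no further overlaps.
Marcus starts before Hannah ends → Hannah and Marcus overlap.
Aoife starts after Hannah ends, so Hannah has no further overlaps.
Aoife starts before Marcus ends → Marcus and Aoife overlap.
Tariq starts before Marcus ends → Marcus and Tariq overlap.
Tariq starts before Aoife ends → Aoife and Tariq overlap.

Aoife & Marcus, Aoife & Tariq, Hannah & Marcus, Marcus & Tariq, Mateo & Mei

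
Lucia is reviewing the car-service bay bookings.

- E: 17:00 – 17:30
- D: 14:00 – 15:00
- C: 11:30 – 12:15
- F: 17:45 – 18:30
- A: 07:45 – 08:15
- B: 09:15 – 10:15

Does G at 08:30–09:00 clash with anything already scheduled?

No — it doesn't clash with anything

A: ends 08:15 at or before G starts 08:30 → clear.
B: starts 09:15 at or after G ends 09:00 → clear.
C: starts 11:30 at or after G ends 09:00 → clear.
D: starts 14:00 at or after G ends 09:00 → clear.
E: starts 17:00 at or after G ends 09:00 → clear.
F: starts 17:45 at or after G ends 09:00 → clear.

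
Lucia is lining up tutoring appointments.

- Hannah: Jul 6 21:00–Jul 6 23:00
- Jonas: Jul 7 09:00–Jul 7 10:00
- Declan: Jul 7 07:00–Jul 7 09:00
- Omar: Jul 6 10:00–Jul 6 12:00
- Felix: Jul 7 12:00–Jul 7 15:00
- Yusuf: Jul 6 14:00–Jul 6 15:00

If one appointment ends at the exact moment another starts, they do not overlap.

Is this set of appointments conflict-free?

Sorted by start: Omar, Yusuf, Hannah, Declan, Jonas, Felix.
Yusuf starts after Omar ends, so Omar has no further overlaps.
Hannah starts after Yusuf ends, so Yusuf has no further overlaps.
Declan starts after Hannah ends, so Hannah has no further overlaps.
Jonas starts exactly when Declan ends (back-to-back, no overlap), so Declan has no further overlaps.
Felix starts after Jonas ends.
Every pair is clear; the schedule has no overlaps.

Yes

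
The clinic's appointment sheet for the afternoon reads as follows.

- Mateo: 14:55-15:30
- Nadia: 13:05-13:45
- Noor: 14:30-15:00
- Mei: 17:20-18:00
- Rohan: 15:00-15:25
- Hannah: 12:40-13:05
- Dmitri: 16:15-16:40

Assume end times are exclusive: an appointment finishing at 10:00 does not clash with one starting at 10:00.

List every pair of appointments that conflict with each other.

Check each pair: they overlap iff neither finishes before the other starts.
Sorted by start: Hannah, Nadia, Noor, Mateo, Rohan, Dmitri, Mei.
Nadia starts exactly when Hannah ends (back-to-back, no overlap); Hannah is clear from here.
Noor starts after Nadia ends; Nadia is clear from here.
Mateo starts before Noor ends → Noor and Mateo overlap.
Rohan starts exactly when Noor ends (back-to-back, no overlap); Noor is clear from here.
Rohan starts before Mateo ends → Mateo and Rohan overlap.
Dmitri starts after Mateo ends; Mateo is clear from here.
Dmitri starts after Rohan ends; Rohan is clear from here.
Mei starts after Dmitri ends.

Mateo & Noor, Mateo & Rohan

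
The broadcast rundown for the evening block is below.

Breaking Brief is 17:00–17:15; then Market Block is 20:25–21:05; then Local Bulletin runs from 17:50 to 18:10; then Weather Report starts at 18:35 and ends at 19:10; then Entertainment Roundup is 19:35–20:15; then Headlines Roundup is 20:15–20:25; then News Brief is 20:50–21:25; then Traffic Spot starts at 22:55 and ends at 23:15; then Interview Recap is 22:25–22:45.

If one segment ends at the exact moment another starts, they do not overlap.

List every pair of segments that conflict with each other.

Sorted by start: Breaking Brief, Local Bulletin, Weather Report, Entertainment Roundup, Headlines Roundup, Market Block, News Brief, Interview Recap, Traffic Spot.
Local Bulletin starts after Breaking Brief ends — done with Breaking Brief.
Weather Report starts after Local Bulletin ends — done with Local Bulletin.
Entertainment Roundup starts after Weather Report ends — done with Weather Report.
Headlines Roundup starts exactly when Entertainment Roundup ends (back-to-back, no overlap) — done with Entertainment Roundup.
Market Block starts exactly when Headlines Roundup ends (back-to-back, no overlap) — done with Headlines Roundup.
News Brief starts before Market Block ends → Market Block and News Brief overlap.
Interview Recap starts after Market Block ends — done with Market Block.
Interview Recap starts after News Brief ends — done with News Brief.
Traffic Spot starts after Interview Recap ends.

Market Block & News Brief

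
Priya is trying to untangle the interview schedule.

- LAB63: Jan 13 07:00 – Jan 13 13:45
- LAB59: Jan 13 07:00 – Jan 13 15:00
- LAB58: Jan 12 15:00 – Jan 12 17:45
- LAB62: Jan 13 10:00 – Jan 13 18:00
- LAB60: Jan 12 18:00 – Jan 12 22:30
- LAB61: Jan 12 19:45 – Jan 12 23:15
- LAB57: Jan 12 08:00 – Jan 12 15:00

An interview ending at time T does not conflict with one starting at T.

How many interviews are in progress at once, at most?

Walk through starts and ends in time order (an end at T is processed before a start at T):
Jan 12 08:00 start LAB57 → 1
Jan 12 15:00 end LAB57 → 0
Jan 12 15:00 start LAB58 → 1
Jan 12 17:45 end LAB58 → 0
Jan 12 18:00 start LAB60 → 1
Jan 12 19:45 start LAB61 → 2
Jan 12 22:30 end LAB60 → 1
Jan 12 23:15 end LAB61 → 0
Jan 13 07:00 start LAB59 → 1
Jan 13 07:00 start LAB63 → 2
Jan 13 10:00 start LAB62 → 3
Jan 13 13:45 end LAB63 → 2
Jan 13 15:00 end LAB59 → 1
Jan 13 18:00 end LAB62 → 0
Peak is 3, at Jan 13 10:00 (LAB59, LAB62, LAB63).

3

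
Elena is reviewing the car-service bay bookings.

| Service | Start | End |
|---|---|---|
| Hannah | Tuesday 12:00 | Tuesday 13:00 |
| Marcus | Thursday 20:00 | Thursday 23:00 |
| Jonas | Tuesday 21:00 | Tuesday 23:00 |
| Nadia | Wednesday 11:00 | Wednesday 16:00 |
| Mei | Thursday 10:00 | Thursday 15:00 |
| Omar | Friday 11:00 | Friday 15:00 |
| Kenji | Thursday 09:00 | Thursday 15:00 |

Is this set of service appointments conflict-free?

Check each pair: they overlap iff neither finishes before the other starts.
Sorted by start: Hannah, Jonas, Nadia, Kenji, Mei, Marcus, Omar.
Jonas starts after Hannah ends — done with Hannah.
Nadia starts after Jonas ends — done with Jonas.
Kenji starts after Nadia ends — done with Nadia.
Mei starts before Kenji ends → Kenji and Mei overlap.
That's a conflict, so the schedule is not conflict-free.

No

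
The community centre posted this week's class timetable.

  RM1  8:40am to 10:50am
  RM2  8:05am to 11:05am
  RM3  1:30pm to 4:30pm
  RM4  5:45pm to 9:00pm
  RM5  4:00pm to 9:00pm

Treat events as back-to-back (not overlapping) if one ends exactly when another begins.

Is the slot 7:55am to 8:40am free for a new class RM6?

RM2: starts 8:05am before RM6 ends 8:40am, and ends 11:05am after RM6 starts 7:55am → overlap.
RM1: starts 8:40am at or after RM6 ends 8:40am → clear.
RM3: starts 1:30pm at or after RM6 ends 8:40am → clear.
RM5: starts 4:00pm at or after RM6 ends 8:40am → clear.
RM4: starts 5:45pm at or after RM6 ends 8:40am → clear.
RM6 overlaps RM2.

No — it overlaps RM2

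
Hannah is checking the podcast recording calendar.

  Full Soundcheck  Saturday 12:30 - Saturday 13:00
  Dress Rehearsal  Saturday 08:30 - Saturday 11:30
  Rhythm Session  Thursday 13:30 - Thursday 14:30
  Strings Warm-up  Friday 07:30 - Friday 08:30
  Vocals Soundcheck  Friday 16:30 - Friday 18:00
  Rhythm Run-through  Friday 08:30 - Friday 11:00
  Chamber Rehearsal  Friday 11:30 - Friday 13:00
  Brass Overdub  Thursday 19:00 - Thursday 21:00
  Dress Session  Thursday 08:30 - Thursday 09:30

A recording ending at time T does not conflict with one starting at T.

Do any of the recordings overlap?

Sorted by start: Dress Session, Rhythm Session, Brass Overdub, Strings Warm-up, Rhythm Run-through, Chamber Rehearsal, Vocals Soundcheck, Dress Rehearsal, Full Soundcheck.
Rhythm Session starts after Dress Session ends — done with Dress Session.
Brass Overdub starts after Rhythm Session ends — done with Rhythm Session.
Strings Warm-up starts after Brass Overdub ends — done with Brass Overdub.
Rhythm Run-through starts exactly when Strings Warm-up ends (back-to-back, no overlap) — done with Strings Warm-up.
Chamber Rehearsal starts after Rhythm Run-through ends — done with Rhythm Run-through.
Vocals Soundcheck starts after Chamber Rehearsal ends — done with Chamber Rehearsal.
Dress Rehearsal starts after Vocals Soundcheck ends — done with Vocals Soundcheck.
Full Soundcheck starts after Dress Rehearsal ends.
Every pair is clear; the schedule has no overlaps.

No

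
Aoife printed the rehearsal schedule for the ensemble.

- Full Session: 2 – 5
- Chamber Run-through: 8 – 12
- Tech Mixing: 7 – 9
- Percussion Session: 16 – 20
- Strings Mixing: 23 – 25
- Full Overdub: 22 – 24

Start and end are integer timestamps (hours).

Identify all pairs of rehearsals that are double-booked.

Sorted by start: Full Session, Tech Mixing, Chamber Run-through, Percussion Session, Full Overdub, Strings Mixing.
Tech Mixing starts after Full Session ends; Full Session is clear from here.
Chamber Run-through starts before Tech Mixing ends → Tech Mixing and Chamber Run-through overlap.
Percussion Session starts after Tech Mixing ends; Tech Mixing is clear from here.
Percussion Session starts after Chamber Run-through ends; Chamber Run-through is clear from here.
Full Overdub starts after Percussion Session ends; Percussion Session is clear from here.
Strings Mixing starts before Full Overdub ends → Full Overdub and Strings Mixing overlap.

Chamber Run-through & Tech Mixing, Full Overdub & Strings Mixing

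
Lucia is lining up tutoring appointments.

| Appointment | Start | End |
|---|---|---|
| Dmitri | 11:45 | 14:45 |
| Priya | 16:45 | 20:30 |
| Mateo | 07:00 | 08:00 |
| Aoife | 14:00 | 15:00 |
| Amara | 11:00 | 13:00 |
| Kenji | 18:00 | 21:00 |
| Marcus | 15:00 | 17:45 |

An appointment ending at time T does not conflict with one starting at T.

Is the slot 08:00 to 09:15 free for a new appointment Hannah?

Yes — the slot is free

Mateo: ends 08:00 at or before Hannah starts 08:00 → clear.
Amara: starts 11:00 at or after Hannah ends 09:15 → clear.
Dmitri: starts 11:45 at or after Hannah ends 09:15 → clear.
Aoife: starts 14:00 at or after Hannah ends 09:15 → clear.
Marcus: starts 15:00 at or after Hannah ends 09:15 → clear.
Priya: starts 16:45 at or after Hannah ends 09:15 → clear.
Kenji: starts 18:00 at or after Hannah ends 09:15 → clear.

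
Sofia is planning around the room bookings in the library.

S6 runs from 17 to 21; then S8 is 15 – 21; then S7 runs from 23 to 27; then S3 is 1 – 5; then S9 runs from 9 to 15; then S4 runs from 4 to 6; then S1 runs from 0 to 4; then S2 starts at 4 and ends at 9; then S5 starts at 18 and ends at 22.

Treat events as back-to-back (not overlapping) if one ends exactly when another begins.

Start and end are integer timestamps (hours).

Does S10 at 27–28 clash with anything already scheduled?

S1: ends 4 at or before S10 starts 27 → clear.
S3: ends 5 at or before S10 starts 27 → clear.
S2: ends 9 at or before S10 starts 27 → clear.
S4: ends 6 at or before S10 starts 27 → clear.
S9: ends 15 at or before S10 starts 27 → clear.
S8: ends 21 at or before S10 starts 27 → clear.
S6: ends 21 at or before S10 starts 27 → clear.
S5: ends 22 at or before S10 starts 27 → clear.
S7: ends 27 at or before S10 starts 27 → clear.

No — it doesn't clash with anything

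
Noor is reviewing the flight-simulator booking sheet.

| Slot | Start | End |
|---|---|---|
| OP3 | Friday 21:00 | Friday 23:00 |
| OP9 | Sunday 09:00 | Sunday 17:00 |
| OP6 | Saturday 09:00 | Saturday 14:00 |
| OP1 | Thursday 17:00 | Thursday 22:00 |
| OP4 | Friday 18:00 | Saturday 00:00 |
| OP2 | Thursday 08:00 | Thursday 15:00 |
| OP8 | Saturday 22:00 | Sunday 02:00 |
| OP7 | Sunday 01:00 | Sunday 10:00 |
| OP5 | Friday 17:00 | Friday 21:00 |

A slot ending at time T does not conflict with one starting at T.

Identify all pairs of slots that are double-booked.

OP3 & OP4, OP4 & OP5, OP7 & OP8, OP7 & OP9

Check each pair: they overlap iff neither finishes before the other starts.
Sorted by start: OP2, OP1, OP5, OP4, OP3, OP6, OP8, OP7, OP9.
OP1 starts after OP2 ends, so nothing later overlaps OP2 either.
OP5 starts after OP1 ends, so nothing later overlaps OP1 either.
OP4 starts before OP5 ends → OP5 and OP4 overlap.
OP3 starts exactly when OP5 ends (back-to-back, no overlap), so nothing later overlaps OP5 either.
OP3 starts before OP4 ends → OP4 and OP3 overlap.
OP6 starts after OP4 ends, so nothing later overlaps OP4 either.
OP6 starts after OP3 ends, so nothing later overlaps OP3 either.
OP8 starts after OP6 ends, so nothing later overlaps OP6 either.
OP7 starts before OP8 ends → OP8 and OP7 overlap.
OP9 starts after OP8 ends.
OP9 starts before OP7 ends → OP7 and OP9 overlap.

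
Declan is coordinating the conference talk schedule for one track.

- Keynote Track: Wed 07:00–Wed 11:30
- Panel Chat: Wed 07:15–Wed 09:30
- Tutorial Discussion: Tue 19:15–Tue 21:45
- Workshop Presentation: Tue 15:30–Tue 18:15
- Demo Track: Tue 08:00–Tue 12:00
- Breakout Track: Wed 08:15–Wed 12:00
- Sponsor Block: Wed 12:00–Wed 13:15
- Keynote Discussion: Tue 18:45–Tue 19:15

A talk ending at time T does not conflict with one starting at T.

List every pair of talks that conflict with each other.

Sorted by start: Demo Track, Workshop Presentation, Keynote Discussion, Tutorial Discussion, Keynote Track, Panel Chat, Breakout Track, Sponsor Block.
Workshop Presentation starts after Demo Track ends, so Demo Track has no further overlaps.
Keynote Discussion starts after Workshop Presentation ends, so Workshop Presentation has no further overlaps.
Tutorial Discussion starts exactly when Keynote Discussion ends (back-to-back, no overlap), so Keynote Discussion has no further overlaps.
Keynote Track starts after Tutorial Discussion ends, so Tutorial Discussion has no further overlaps.
Panel Chat starts before Keynote Track ends → Keynote Track and Panel Chat overlap.
Breakout Track starts before Keynote Track ends → Keynote Track and Breakout Track overlap.
Sponsor Block starts after Keynote Track ends.
Breakout Track starts before Panel Chat ends → Panel Chat and Breakout Track overlap.
Sponsor Block starts after Panel Chat ends.
Sponsor Block starts exactly when Breakout Track ends (back-to-back, no overlap).

Breakout Track & Keynote Track, Breakout Track & Panel Chat, Keynote Track & Panel Chat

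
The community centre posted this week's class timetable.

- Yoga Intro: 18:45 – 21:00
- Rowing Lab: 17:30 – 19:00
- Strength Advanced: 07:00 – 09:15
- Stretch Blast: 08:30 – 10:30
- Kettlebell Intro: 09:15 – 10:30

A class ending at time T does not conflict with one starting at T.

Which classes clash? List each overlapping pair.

Sorted by start: Strength Advanced, Stretch Blast, Kettlebell Intro, Rowing Lab, Yoga Intro.
Stretch Blast starts before Strength Advanced ends → Strength Advanced and Stretch Blast overlap.
Kettlebell Intro starts exactly when Strength Advanced ends (back-to-back, no overlap), so Strength Advanced has no further overlaps.
Kettlebell Intro starts before Stretch Blast ends → Stretch Blast and Kettlebell Intro overlap.
Rowing Lab starts after Stretch Blast ends, so Stretch Blast has no further overlaps.
Rowing Lab starts after Kettlebell Intro ends, so Kettlebell Intro has no further overlaps.
Yoga Intro starts before Rowing Lab ends → Rowing Lab and Yoga Intro overlap.

Kettlebell Intro & Stretch Blast, Rowing Lab & Yoga Intro, Strength Advanced & Stretch Blast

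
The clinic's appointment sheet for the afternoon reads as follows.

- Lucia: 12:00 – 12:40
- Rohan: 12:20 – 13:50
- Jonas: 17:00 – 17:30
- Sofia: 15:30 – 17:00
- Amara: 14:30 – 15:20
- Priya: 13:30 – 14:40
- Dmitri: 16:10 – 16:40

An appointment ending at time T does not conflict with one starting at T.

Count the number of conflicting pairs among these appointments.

4

Sorted by start: Lucia, Rohan, Priya, Amara, Sofia, Dmitri, Jonas.
Rohan starts before Lucia ends → Lucia and Rohan overlap.
Priya starts after Lucia ends — done with Lucia.
Priya starts before Rohan ends → Rohan and Priya overlap.
Amara starts after Rohan ends — done with Rohan.
Amara starts before Priya ends → Priya and Amara overlap.
Sofia starts after Priya ends — done with Priya.
Sofia starts after Amara ends — done with Amara.
Dmitri starts before Sofia ends → Sofia and Dmitri overlap.
Jonas starts exactly when Sofia ends (back-to-back, no overlap).
Jonas starts after Dmitri ends.
Overlapping pairs: Amara & Priya, Dmitri & Sofia, Lucia & Rohan, Priya & Rohan — 4 in total.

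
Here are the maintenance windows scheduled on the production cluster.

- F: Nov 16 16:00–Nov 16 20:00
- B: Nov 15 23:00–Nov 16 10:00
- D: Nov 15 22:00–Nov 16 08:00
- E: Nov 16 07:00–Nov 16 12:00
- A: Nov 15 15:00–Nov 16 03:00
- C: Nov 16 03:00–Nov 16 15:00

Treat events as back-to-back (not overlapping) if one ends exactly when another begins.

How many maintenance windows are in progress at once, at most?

4

Sweep the timeline, counting +1 at each start and −1 at each end (ends before starts at a tie):
Nov 15 15:00 start A → 1
Nov 15 22:00 start D → 2
Nov 15 23:00 start B → 3
Nov 16 03:00 end A → 2
Nov 16 03:00 start C → 3
Nov 16 07:00 start E → 4
Nov 16 08:00 end D → 3
Nov 16 10:00 end B → 2
Nov 16 12:00 end E → 1
Nov 16 15:00 end C → 0
Nov 16 16:00 start F → 1
Nov 16 20:00 end F → 0
Peak is 4, at Nov 16 07:00 (B, C, D, E).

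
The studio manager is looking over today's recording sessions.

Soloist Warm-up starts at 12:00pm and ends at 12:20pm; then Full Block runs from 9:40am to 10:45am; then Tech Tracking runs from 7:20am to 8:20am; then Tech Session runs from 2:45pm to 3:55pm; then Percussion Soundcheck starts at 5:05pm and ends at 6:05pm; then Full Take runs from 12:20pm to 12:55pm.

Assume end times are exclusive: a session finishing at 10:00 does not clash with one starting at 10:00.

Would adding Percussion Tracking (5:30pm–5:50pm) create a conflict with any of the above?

Yes — it overlaps Percussion Soundcheck

Tech Tracking: ends 8:20am at or before Percussion Tracking starts 5:30pm → clear.
Full Block: ends 10:45am at or before Percussion Tracking starts 5:30pm → clear.
Soloist Warm-up: ends 12:20pm at or before Percussion Tracking starts 5:30pm → clear.
Full Take: ends 12:55pm at or before Percussion Tracking starts 5:30pm → clear.
Tech Session: ends 3:55pm at or before Percussion Tracking starts 5:30pm → clear.
Percussion Soundcheck: starts 5:05pm before Percussion Tracking ends 5:50pm, and ends 6:05pm after Percussion Tracking starts 5:30pm → overlap.
Percussion Tracking overlaps Percussion Soundcheck.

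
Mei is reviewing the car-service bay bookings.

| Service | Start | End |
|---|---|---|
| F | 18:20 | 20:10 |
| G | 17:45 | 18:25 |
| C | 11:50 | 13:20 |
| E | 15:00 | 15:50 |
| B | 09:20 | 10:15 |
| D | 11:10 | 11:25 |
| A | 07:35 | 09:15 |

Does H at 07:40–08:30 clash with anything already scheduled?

A: starts 07:35 before H ends 08:30, and ends 09:15 after H starts 07:40 → overlap.
B: starts 09:20 at or after H ends 08:30 → clear.
D: starts 11:10 at or after H ends 08:30 → clear.
C: starts 11:50 at or after H ends 08:30 → clear.
E: starts 15:00 at or after H ends 08:30 → clear.
G: starts 17:45 at or after H ends 08:30 → clear.
F: starts 18:20 at or after H ends 08:30 → clear.
H overlaps A.

Yes — it overlaps A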